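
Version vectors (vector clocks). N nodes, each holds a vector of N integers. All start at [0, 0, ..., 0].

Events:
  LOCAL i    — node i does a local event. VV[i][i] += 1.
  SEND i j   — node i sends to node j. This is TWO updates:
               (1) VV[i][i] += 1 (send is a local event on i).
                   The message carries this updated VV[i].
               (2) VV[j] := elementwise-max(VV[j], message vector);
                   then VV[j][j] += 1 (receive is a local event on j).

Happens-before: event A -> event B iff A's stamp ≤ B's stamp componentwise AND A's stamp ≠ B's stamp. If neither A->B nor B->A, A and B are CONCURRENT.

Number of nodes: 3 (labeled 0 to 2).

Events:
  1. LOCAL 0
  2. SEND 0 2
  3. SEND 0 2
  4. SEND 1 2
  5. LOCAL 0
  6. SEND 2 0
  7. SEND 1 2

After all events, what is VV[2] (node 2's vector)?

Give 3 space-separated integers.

Answer: 3 2 5

Derivation:
Initial: VV[0]=[0, 0, 0]
Initial: VV[1]=[0, 0, 0]
Initial: VV[2]=[0, 0, 0]
Event 1: LOCAL 0: VV[0][0]++ -> VV[0]=[1, 0, 0]
Event 2: SEND 0->2: VV[0][0]++ -> VV[0]=[2, 0, 0], msg_vec=[2, 0, 0]; VV[2]=max(VV[2],msg_vec) then VV[2][2]++ -> VV[2]=[2, 0, 1]
Event 3: SEND 0->2: VV[0][0]++ -> VV[0]=[3, 0, 0], msg_vec=[3, 0, 0]; VV[2]=max(VV[2],msg_vec) then VV[2][2]++ -> VV[2]=[3, 0, 2]
Event 4: SEND 1->2: VV[1][1]++ -> VV[1]=[0, 1, 0], msg_vec=[0, 1, 0]; VV[2]=max(VV[2],msg_vec) then VV[2][2]++ -> VV[2]=[3, 1, 3]
Event 5: LOCAL 0: VV[0][0]++ -> VV[0]=[4, 0, 0]
Event 6: SEND 2->0: VV[2][2]++ -> VV[2]=[3, 1, 4], msg_vec=[3, 1, 4]; VV[0]=max(VV[0],msg_vec) then VV[0][0]++ -> VV[0]=[5, 1, 4]
Event 7: SEND 1->2: VV[1][1]++ -> VV[1]=[0, 2, 0], msg_vec=[0, 2, 0]; VV[2]=max(VV[2],msg_vec) then VV[2][2]++ -> VV[2]=[3, 2, 5]
Final vectors: VV[0]=[5, 1, 4]; VV[1]=[0, 2, 0]; VV[2]=[3, 2, 5]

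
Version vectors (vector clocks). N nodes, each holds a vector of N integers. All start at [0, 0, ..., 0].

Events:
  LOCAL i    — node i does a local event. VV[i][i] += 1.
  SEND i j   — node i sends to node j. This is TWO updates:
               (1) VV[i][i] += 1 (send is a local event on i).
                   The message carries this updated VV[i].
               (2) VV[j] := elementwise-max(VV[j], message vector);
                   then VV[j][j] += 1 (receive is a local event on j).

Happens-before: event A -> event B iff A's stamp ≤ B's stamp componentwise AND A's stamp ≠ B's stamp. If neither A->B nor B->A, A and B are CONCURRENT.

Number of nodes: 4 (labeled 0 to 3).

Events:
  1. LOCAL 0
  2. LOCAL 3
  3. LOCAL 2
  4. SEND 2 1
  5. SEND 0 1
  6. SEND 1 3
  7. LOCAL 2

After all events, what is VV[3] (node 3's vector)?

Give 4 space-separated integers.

Initial: VV[0]=[0, 0, 0, 0]
Initial: VV[1]=[0, 0, 0, 0]
Initial: VV[2]=[0, 0, 0, 0]
Initial: VV[3]=[0, 0, 0, 0]
Event 1: LOCAL 0: VV[0][0]++ -> VV[0]=[1, 0, 0, 0]
Event 2: LOCAL 3: VV[3][3]++ -> VV[3]=[0, 0, 0, 1]
Event 3: LOCAL 2: VV[2][2]++ -> VV[2]=[0, 0, 1, 0]
Event 4: SEND 2->1: VV[2][2]++ -> VV[2]=[0, 0, 2, 0], msg_vec=[0, 0, 2, 0]; VV[1]=max(VV[1],msg_vec) then VV[1][1]++ -> VV[1]=[0, 1, 2, 0]
Event 5: SEND 0->1: VV[0][0]++ -> VV[0]=[2, 0, 0, 0], msg_vec=[2, 0, 0, 0]; VV[1]=max(VV[1],msg_vec) then VV[1][1]++ -> VV[1]=[2, 2, 2, 0]
Event 6: SEND 1->3: VV[1][1]++ -> VV[1]=[2, 3, 2, 0], msg_vec=[2, 3, 2, 0]; VV[3]=max(VV[3],msg_vec) then VV[3][3]++ -> VV[3]=[2, 3, 2, 2]
Event 7: LOCAL 2: VV[2][2]++ -> VV[2]=[0, 0, 3, 0]
Final vectors: VV[0]=[2, 0, 0, 0]; VV[1]=[2, 3, 2, 0]; VV[2]=[0, 0, 3, 0]; VV[3]=[2, 3, 2, 2]

Answer: 2 3 2 2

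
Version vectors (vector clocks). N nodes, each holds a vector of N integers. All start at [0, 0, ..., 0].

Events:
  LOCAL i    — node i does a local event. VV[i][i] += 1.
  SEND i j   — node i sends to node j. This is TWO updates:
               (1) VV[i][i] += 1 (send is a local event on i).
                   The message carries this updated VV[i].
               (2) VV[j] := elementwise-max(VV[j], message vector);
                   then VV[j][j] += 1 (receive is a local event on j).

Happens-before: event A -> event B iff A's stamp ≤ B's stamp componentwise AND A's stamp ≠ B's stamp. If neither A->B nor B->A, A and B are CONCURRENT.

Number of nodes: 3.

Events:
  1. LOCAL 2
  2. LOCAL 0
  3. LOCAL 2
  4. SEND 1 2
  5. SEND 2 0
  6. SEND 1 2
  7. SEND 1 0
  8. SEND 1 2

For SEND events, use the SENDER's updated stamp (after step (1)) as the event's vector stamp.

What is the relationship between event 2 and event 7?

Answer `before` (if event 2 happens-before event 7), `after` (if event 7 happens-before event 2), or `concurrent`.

Answer: concurrent

Derivation:
Initial: VV[0]=[0, 0, 0]
Initial: VV[1]=[0, 0, 0]
Initial: VV[2]=[0, 0, 0]
Event 1: LOCAL 2: VV[2][2]++ -> VV[2]=[0, 0, 1]
Event 2: LOCAL 0: VV[0][0]++ -> VV[0]=[1, 0, 0]
Event 3: LOCAL 2: VV[2][2]++ -> VV[2]=[0, 0, 2]
Event 4: SEND 1->2: VV[1][1]++ -> VV[1]=[0, 1, 0], msg_vec=[0, 1, 0]; VV[2]=max(VV[2],msg_vec) then VV[2][2]++ -> VV[2]=[0, 1, 3]
Event 5: SEND 2->0: VV[2][2]++ -> VV[2]=[0, 1, 4], msg_vec=[0, 1, 4]; VV[0]=max(VV[0],msg_vec) then VV[0][0]++ -> VV[0]=[2, 1, 4]
Event 6: SEND 1->2: VV[1][1]++ -> VV[1]=[0, 2, 0], msg_vec=[0, 2, 0]; VV[2]=max(VV[2],msg_vec) then VV[2][2]++ -> VV[2]=[0, 2, 5]
Event 7: SEND 1->0: VV[1][1]++ -> VV[1]=[0, 3, 0], msg_vec=[0, 3, 0]; VV[0]=max(VV[0],msg_vec) then VV[0][0]++ -> VV[0]=[3, 3, 4]
Event 8: SEND 1->2: VV[1][1]++ -> VV[1]=[0, 4, 0], msg_vec=[0, 4, 0]; VV[2]=max(VV[2],msg_vec) then VV[2][2]++ -> VV[2]=[0, 4, 6]
Event 2 stamp: [1, 0, 0]
Event 7 stamp: [0, 3, 0]
[1, 0, 0] <= [0, 3, 0]? False
[0, 3, 0] <= [1, 0, 0]? False
Relation: concurrent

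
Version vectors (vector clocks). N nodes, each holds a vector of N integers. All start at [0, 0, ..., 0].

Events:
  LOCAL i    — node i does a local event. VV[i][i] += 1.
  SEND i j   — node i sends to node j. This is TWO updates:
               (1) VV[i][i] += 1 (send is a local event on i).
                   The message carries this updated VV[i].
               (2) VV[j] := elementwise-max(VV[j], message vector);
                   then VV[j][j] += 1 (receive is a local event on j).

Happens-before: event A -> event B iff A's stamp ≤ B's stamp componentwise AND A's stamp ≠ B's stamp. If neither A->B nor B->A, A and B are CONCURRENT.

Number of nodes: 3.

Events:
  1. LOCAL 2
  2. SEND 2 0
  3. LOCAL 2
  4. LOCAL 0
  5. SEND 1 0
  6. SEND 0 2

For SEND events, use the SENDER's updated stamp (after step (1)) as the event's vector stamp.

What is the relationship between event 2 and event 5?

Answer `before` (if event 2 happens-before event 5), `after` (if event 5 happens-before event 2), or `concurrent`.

Answer: concurrent

Derivation:
Initial: VV[0]=[0, 0, 0]
Initial: VV[1]=[0, 0, 0]
Initial: VV[2]=[0, 0, 0]
Event 1: LOCAL 2: VV[2][2]++ -> VV[2]=[0, 0, 1]
Event 2: SEND 2->0: VV[2][2]++ -> VV[2]=[0, 0, 2], msg_vec=[0, 0, 2]; VV[0]=max(VV[0],msg_vec) then VV[0][0]++ -> VV[0]=[1, 0, 2]
Event 3: LOCAL 2: VV[2][2]++ -> VV[2]=[0, 0, 3]
Event 4: LOCAL 0: VV[0][0]++ -> VV[0]=[2, 0, 2]
Event 5: SEND 1->0: VV[1][1]++ -> VV[1]=[0, 1, 0], msg_vec=[0, 1, 0]; VV[0]=max(VV[0],msg_vec) then VV[0][0]++ -> VV[0]=[3, 1, 2]
Event 6: SEND 0->2: VV[0][0]++ -> VV[0]=[4, 1, 2], msg_vec=[4, 1, 2]; VV[2]=max(VV[2],msg_vec) then VV[2][2]++ -> VV[2]=[4, 1, 4]
Event 2 stamp: [0, 0, 2]
Event 5 stamp: [0, 1, 0]
[0, 0, 2] <= [0, 1, 0]? False
[0, 1, 0] <= [0, 0, 2]? False
Relation: concurrent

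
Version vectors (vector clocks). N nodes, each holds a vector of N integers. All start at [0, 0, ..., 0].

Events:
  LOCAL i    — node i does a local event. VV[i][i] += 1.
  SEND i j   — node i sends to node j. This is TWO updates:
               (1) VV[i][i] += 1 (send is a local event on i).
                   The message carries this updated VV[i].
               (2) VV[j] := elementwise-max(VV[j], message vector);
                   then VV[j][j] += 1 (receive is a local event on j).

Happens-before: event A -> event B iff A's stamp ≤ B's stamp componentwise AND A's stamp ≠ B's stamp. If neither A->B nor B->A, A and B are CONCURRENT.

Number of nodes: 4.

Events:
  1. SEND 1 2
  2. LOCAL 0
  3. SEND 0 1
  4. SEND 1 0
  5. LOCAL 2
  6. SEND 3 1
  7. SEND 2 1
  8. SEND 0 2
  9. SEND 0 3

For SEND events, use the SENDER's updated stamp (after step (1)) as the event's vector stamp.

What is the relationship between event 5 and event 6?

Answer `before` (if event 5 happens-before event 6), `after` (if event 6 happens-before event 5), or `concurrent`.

Answer: concurrent

Derivation:
Initial: VV[0]=[0, 0, 0, 0]
Initial: VV[1]=[0, 0, 0, 0]
Initial: VV[2]=[0, 0, 0, 0]
Initial: VV[3]=[0, 0, 0, 0]
Event 1: SEND 1->2: VV[1][1]++ -> VV[1]=[0, 1, 0, 0], msg_vec=[0, 1, 0, 0]; VV[2]=max(VV[2],msg_vec) then VV[2][2]++ -> VV[2]=[0, 1, 1, 0]
Event 2: LOCAL 0: VV[0][0]++ -> VV[0]=[1, 0, 0, 0]
Event 3: SEND 0->1: VV[0][0]++ -> VV[0]=[2, 0, 0, 0], msg_vec=[2, 0, 0, 0]; VV[1]=max(VV[1],msg_vec) then VV[1][1]++ -> VV[1]=[2, 2, 0, 0]
Event 4: SEND 1->0: VV[1][1]++ -> VV[1]=[2, 3, 0, 0], msg_vec=[2, 3, 0, 0]; VV[0]=max(VV[0],msg_vec) then VV[0][0]++ -> VV[0]=[3, 3, 0, 0]
Event 5: LOCAL 2: VV[2][2]++ -> VV[2]=[0, 1, 2, 0]
Event 6: SEND 3->1: VV[3][3]++ -> VV[3]=[0, 0, 0, 1], msg_vec=[0, 0, 0, 1]; VV[1]=max(VV[1],msg_vec) then VV[1][1]++ -> VV[1]=[2, 4, 0, 1]
Event 7: SEND 2->1: VV[2][2]++ -> VV[2]=[0, 1, 3, 0], msg_vec=[0, 1, 3, 0]; VV[1]=max(VV[1],msg_vec) then VV[1][1]++ -> VV[1]=[2, 5, 3, 1]
Event 8: SEND 0->2: VV[0][0]++ -> VV[0]=[4, 3, 0, 0], msg_vec=[4, 3, 0, 0]; VV[2]=max(VV[2],msg_vec) then VV[2][2]++ -> VV[2]=[4, 3, 4, 0]
Event 9: SEND 0->3: VV[0][0]++ -> VV[0]=[5, 3, 0, 0], msg_vec=[5, 3, 0, 0]; VV[3]=max(VV[3],msg_vec) then VV[3][3]++ -> VV[3]=[5, 3, 0, 2]
Event 5 stamp: [0, 1, 2, 0]
Event 6 stamp: [0, 0, 0, 1]
[0, 1, 2, 0] <= [0, 0, 0, 1]? False
[0, 0, 0, 1] <= [0, 1, 2, 0]? False
Relation: concurrent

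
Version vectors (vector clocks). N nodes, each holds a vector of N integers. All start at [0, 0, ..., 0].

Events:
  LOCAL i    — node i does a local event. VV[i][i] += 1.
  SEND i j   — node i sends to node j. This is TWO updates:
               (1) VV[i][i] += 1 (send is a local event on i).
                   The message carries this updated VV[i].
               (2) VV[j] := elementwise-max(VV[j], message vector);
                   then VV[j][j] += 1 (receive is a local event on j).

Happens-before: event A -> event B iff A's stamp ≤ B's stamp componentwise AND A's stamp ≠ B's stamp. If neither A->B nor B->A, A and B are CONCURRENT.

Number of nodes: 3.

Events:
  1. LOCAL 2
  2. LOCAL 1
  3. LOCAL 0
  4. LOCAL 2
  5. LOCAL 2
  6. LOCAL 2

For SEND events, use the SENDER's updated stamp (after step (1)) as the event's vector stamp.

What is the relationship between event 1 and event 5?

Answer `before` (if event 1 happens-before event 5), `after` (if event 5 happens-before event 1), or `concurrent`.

Answer: before

Derivation:
Initial: VV[0]=[0, 0, 0]
Initial: VV[1]=[0, 0, 0]
Initial: VV[2]=[0, 0, 0]
Event 1: LOCAL 2: VV[2][2]++ -> VV[2]=[0, 0, 1]
Event 2: LOCAL 1: VV[1][1]++ -> VV[1]=[0, 1, 0]
Event 3: LOCAL 0: VV[0][0]++ -> VV[0]=[1, 0, 0]
Event 4: LOCAL 2: VV[2][2]++ -> VV[2]=[0, 0, 2]
Event 5: LOCAL 2: VV[2][2]++ -> VV[2]=[0, 0, 3]
Event 6: LOCAL 2: VV[2][2]++ -> VV[2]=[0, 0, 4]
Event 1 stamp: [0, 0, 1]
Event 5 stamp: [0, 0, 3]
[0, 0, 1] <= [0, 0, 3]? True
[0, 0, 3] <= [0, 0, 1]? False
Relation: before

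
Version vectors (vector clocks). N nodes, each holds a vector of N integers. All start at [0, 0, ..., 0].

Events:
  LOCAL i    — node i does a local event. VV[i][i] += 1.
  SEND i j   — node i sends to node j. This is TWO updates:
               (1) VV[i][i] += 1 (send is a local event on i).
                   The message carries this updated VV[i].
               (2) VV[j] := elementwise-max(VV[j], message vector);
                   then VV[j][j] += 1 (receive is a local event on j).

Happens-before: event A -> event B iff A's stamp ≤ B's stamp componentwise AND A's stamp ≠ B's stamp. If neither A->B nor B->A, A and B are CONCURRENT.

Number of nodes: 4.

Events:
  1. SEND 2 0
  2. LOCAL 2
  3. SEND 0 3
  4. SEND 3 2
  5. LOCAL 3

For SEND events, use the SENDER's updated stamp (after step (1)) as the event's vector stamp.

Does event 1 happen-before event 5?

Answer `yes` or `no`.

Answer: yes

Derivation:
Initial: VV[0]=[0, 0, 0, 0]
Initial: VV[1]=[0, 0, 0, 0]
Initial: VV[2]=[0, 0, 0, 0]
Initial: VV[3]=[0, 0, 0, 0]
Event 1: SEND 2->0: VV[2][2]++ -> VV[2]=[0, 0, 1, 0], msg_vec=[0, 0, 1, 0]; VV[0]=max(VV[0],msg_vec) then VV[0][0]++ -> VV[0]=[1, 0, 1, 0]
Event 2: LOCAL 2: VV[2][2]++ -> VV[2]=[0, 0, 2, 0]
Event 3: SEND 0->3: VV[0][0]++ -> VV[0]=[2, 0, 1, 0], msg_vec=[2, 0, 1, 0]; VV[3]=max(VV[3],msg_vec) then VV[3][3]++ -> VV[3]=[2, 0, 1, 1]
Event 4: SEND 3->2: VV[3][3]++ -> VV[3]=[2, 0, 1, 2], msg_vec=[2, 0, 1, 2]; VV[2]=max(VV[2],msg_vec) then VV[2][2]++ -> VV[2]=[2, 0, 3, 2]
Event 5: LOCAL 3: VV[3][3]++ -> VV[3]=[2, 0, 1, 3]
Event 1 stamp: [0, 0, 1, 0]
Event 5 stamp: [2, 0, 1, 3]
[0, 0, 1, 0] <= [2, 0, 1, 3]? True. Equal? False. Happens-before: True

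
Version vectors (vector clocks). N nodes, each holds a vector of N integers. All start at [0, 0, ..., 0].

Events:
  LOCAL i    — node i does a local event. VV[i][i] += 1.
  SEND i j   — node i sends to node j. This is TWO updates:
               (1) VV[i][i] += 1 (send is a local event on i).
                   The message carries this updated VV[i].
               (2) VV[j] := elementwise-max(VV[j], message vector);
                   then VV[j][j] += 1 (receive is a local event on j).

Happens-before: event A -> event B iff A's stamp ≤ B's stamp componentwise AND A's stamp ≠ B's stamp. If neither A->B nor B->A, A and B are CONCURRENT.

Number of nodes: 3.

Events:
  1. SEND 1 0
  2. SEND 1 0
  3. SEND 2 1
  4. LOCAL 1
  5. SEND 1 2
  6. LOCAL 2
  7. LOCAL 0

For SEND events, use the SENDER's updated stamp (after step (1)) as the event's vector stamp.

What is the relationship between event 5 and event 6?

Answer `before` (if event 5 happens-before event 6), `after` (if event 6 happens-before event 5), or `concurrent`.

Answer: before

Derivation:
Initial: VV[0]=[0, 0, 0]
Initial: VV[1]=[0, 0, 0]
Initial: VV[2]=[0, 0, 0]
Event 1: SEND 1->0: VV[1][1]++ -> VV[1]=[0, 1, 0], msg_vec=[0, 1, 0]; VV[0]=max(VV[0],msg_vec) then VV[0][0]++ -> VV[0]=[1, 1, 0]
Event 2: SEND 1->0: VV[1][1]++ -> VV[1]=[0, 2, 0], msg_vec=[0, 2, 0]; VV[0]=max(VV[0],msg_vec) then VV[0][0]++ -> VV[0]=[2, 2, 0]
Event 3: SEND 2->1: VV[2][2]++ -> VV[2]=[0, 0, 1], msg_vec=[0, 0, 1]; VV[1]=max(VV[1],msg_vec) then VV[1][1]++ -> VV[1]=[0, 3, 1]
Event 4: LOCAL 1: VV[1][1]++ -> VV[1]=[0, 4, 1]
Event 5: SEND 1->2: VV[1][1]++ -> VV[1]=[0, 5, 1], msg_vec=[0, 5, 1]; VV[2]=max(VV[2],msg_vec) then VV[2][2]++ -> VV[2]=[0, 5, 2]
Event 6: LOCAL 2: VV[2][2]++ -> VV[2]=[0, 5, 3]
Event 7: LOCAL 0: VV[0][0]++ -> VV[0]=[3, 2, 0]
Event 5 stamp: [0, 5, 1]
Event 6 stamp: [0, 5, 3]
[0, 5, 1] <= [0, 5, 3]? True
[0, 5, 3] <= [0, 5, 1]? False
Relation: before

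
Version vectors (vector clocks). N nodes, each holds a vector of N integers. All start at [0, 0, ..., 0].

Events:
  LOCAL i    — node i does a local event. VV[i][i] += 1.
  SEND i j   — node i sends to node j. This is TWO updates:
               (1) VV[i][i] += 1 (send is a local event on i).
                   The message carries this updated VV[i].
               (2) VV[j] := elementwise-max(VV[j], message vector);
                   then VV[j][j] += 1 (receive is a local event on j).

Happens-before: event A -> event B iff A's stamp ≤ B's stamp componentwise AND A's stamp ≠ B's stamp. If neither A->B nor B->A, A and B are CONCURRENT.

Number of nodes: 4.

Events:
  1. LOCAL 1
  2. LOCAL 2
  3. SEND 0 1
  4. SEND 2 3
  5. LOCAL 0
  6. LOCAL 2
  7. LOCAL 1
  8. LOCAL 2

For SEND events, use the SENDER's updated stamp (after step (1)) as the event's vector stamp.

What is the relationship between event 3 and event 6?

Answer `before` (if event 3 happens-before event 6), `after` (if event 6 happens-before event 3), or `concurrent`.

Initial: VV[0]=[0, 0, 0, 0]
Initial: VV[1]=[0, 0, 0, 0]
Initial: VV[2]=[0, 0, 0, 0]
Initial: VV[3]=[0, 0, 0, 0]
Event 1: LOCAL 1: VV[1][1]++ -> VV[1]=[0, 1, 0, 0]
Event 2: LOCAL 2: VV[2][2]++ -> VV[2]=[0, 0, 1, 0]
Event 3: SEND 0->1: VV[0][0]++ -> VV[0]=[1, 0, 0, 0], msg_vec=[1, 0, 0, 0]; VV[1]=max(VV[1],msg_vec) then VV[1][1]++ -> VV[1]=[1, 2, 0, 0]
Event 4: SEND 2->3: VV[2][2]++ -> VV[2]=[0, 0, 2, 0], msg_vec=[0, 0, 2, 0]; VV[3]=max(VV[3],msg_vec) then VV[3][3]++ -> VV[3]=[0, 0, 2, 1]
Event 5: LOCAL 0: VV[0][0]++ -> VV[0]=[2, 0, 0, 0]
Event 6: LOCAL 2: VV[2][2]++ -> VV[2]=[0, 0, 3, 0]
Event 7: LOCAL 1: VV[1][1]++ -> VV[1]=[1, 3, 0, 0]
Event 8: LOCAL 2: VV[2][2]++ -> VV[2]=[0, 0, 4, 0]
Event 3 stamp: [1, 0, 0, 0]
Event 6 stamp: [0, 0, 3, 0]
[1, 0, 0, 0] <= [0, 0, 3, 0]? False
[0, 0, 3, 0] <= [1, 0, 0, 0]? False
Relation: concurrent

Answer: concurrent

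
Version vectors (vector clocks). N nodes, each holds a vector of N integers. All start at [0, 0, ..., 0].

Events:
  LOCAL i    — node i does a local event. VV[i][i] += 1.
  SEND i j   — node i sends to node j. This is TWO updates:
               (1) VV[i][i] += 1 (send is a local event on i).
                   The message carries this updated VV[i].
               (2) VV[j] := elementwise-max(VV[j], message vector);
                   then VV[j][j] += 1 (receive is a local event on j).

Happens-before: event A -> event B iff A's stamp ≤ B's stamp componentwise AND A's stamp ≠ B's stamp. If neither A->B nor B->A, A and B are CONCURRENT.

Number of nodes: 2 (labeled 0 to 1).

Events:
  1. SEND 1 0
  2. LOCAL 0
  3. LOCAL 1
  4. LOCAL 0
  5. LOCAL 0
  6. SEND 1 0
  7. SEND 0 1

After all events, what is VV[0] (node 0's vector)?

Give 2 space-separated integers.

Initial: VV[0]=[0, 0]
Initial: VV[1]=[0, 0]
Event 1: SEND 1->0: VV[1][1]++ -> VV[1]=[0, 1], msg_vec=[0, 1]; VV[0]=max(VV[0],msg_vec) then VV[0][0]++ -> VV[0]=[1, 1]
Event 2: LOCAL 0: VV[0][0]++ -> VV[0]=[2, 1]
Event 3: LOCAL 1: VV[1][1]++ -> VV[1]=[0, 2]
Event 4: LOCAL 0: VV[0][0]++ -> VV[0]=[3, 1]
Event 5: LOCAL 0: VV[0][0]++ -> VV[0]=[4, 1]
Event 6: SEND 1->0: VV[1][1]++ -> VV[1]=[0, 3], msg_vec=[0, 3]; VV[0]=max(VV[0],msg_vec) then VV[0][0]++ -> VV[0]=[5, 3]
Event 7: SEND 0->1: VV[0][0]++ -> VV[0]=[6, 3], msg_vec=[6, 3]; VV[1]=max(VV[1],msg_vec) then VV[1][1]++ -> VV[1]=[6, 4]
Final vectors: VV[0]=[6, 3]; VV[1]=[6, 4]

Answer: 6 3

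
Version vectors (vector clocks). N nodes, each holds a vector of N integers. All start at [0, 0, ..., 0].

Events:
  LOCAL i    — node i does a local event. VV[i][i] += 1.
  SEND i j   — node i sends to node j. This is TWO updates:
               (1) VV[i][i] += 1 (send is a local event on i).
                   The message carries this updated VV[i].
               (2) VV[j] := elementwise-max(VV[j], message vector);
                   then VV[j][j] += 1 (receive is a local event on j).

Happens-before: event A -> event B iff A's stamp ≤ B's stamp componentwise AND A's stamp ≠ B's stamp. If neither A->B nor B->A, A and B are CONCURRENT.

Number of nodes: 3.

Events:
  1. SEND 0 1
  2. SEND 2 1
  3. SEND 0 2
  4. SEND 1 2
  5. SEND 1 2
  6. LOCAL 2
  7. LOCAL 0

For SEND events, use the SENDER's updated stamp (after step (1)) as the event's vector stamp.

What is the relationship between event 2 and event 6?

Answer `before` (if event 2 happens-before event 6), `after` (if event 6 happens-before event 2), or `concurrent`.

Answer: before

Derivation:
Initial: VV[0]=[0, 0, 0]
Initial: VV[1]=[0, 0, 0]
Initial: VV[2]=[0, 0, 0]
Event 1: SEND 0->1: VV[0][0]++ -> VV[0]=[1, 0, 0], msg_vec=[1, 0, 0]; VV[1]=max(VV[1],msg_vec) then VV[1][1]++ -> VV[1]=[1, 1, 0]
Event 2: SEND 2->1: VV[2][2]++ -> VV[2]=[0, 0, 1], msg_vec=[0, 0, 1]; VV[1]=max(VV[1],msg_vec) then VV[1][1]++ -> VV[1]=[1, 2, 1]
Event 3: SEND 0->2: VV[0][0]++ -> VV[0]=[2, 0, 0], msg_vec=[2, 0, 0]; VV[2]=max(VV[2],msg_vec) then VV[2][2]++ -> VV[2]=[2, 0, 2]
Event 4: SEND 1->2: VV[1][1]++ -> VV[1]=[1, 3, 1], msg_vec=[1, 3, 1]; VV[2]=max(VV[2],msg_vec) then VV[2][2]++ -> VV[2]=[2, 3, 3]
Event 5: SEND 1->2: VV[1][1]++ -> VV[1]=[1, 4, 1], msg_vec=[1, 4, 1]; VV[2]=max(VV[2],msg_vec) then VV[2][2]++ -> VV[2]=[2, 4, 4]
Event 6: LOCAL 2: VV[2][2]++ -> VV[2]=[2, 4, 5]
Event 7: LOCAL 0: VV[0][0]++ -> VV[0]=[3, 0, 0]
Event 2 stamp: [0, 0, 1]
Event 6 stamp: [2, 4, 5]
[0, 0, 1] <= [2, 4, 5]? True
[2, 4, 5] <= [0, 0, 1]? False
Relation: before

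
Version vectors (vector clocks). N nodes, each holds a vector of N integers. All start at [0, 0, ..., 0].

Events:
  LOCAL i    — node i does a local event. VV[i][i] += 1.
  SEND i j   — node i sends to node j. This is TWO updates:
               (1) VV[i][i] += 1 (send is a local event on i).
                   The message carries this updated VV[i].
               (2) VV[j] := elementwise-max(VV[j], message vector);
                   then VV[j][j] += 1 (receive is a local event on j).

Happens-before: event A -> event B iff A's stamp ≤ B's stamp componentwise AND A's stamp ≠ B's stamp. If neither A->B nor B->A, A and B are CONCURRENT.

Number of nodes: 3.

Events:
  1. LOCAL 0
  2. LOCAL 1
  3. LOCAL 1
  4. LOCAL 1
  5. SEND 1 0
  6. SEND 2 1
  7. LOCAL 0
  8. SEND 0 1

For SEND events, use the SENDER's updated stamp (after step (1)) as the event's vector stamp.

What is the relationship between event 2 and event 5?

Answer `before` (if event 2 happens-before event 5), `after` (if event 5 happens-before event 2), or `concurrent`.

Answer: before

Derivation:
Initial: VV[0]=[0, 0, 0]
Initial: VV[1]=[0, 0, 0]
Initial: VV[2]=[0, 0, 0]
Event 1: LOCAL 0: VV[0][0]++ -> VV[0]=[1, 0, 0]
Event 2: LOCAL 1: VV[1][1]++ -> VV[1]=[0, 1, 0]
Event 3: LOCAL 1: VV[1][1]++ -> VV[1]=[0, 2, 0]
Event 4: LOCAL 1: VV[1][1]++ -> VV[1]=[0, 3, 0]
Event 5: SEND 1->0: VV[1][1]++ -> VV[1]=[0, 4, 0], msg_vec=[0, 4, 0]; VV[0]=max(VV[0],msg_vec) then VV[0][0]++ -> VV[0]=[2, 4, 0]
Event 6: SEND 2->1: VV[2][2]++ -> VV[2]=[0, 0, 1], msg_vec=[0, 0, 1]; VV[1]=max(VV[1],msg_vec) then VV[1][1]++ -> VV[1]=[0, 5, 1]
Event 7: LOCAL 0: VV[0][0]++ -> VV[0]=[3, 4, 0]
Event 8: SEND 0->1: VV[0][0]++ -> VV[0]=[4, 4, 0], msg_vec=[4, 4, 0]; VV[1]=max(VV[1],msg_vec) then VV[1][1]++ -> VV[1]=[4, 6, 1]
Event 2 stamp: [0, 1, 0]
Event 5 stamp: [0, 4, 0]
[0, 1, 0] <= [0, 4, 0]? True
[0, 4, 0] <= [0, 1, 0]? False
Relation: before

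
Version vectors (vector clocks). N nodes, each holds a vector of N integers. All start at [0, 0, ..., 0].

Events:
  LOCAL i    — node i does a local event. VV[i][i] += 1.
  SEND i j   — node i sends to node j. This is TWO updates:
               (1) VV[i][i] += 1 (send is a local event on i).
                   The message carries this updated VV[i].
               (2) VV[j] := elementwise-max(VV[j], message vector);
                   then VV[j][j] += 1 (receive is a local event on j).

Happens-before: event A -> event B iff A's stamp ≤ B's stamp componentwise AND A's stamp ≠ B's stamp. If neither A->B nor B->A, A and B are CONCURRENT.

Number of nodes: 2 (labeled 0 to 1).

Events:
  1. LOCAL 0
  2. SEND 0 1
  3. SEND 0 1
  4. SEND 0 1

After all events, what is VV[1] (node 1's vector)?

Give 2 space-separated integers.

Answer: 4 3

Derivation:
Initial: VV[0]=[0, 0]
Initial: VV[1]=[0, 0]
Event 1: LOCAL 0: VV[0][0]++ -> VV[0]=[1, 0]
Event 2: SEND 0->1: VV[0][0]++ -> VV[0]=[2, 0], msg_vec=[2, 0]; VV[1]=max(VV[1],msg_vec) then VV[1][1]++ -> VV[1]=[2, 1]
Event 3: SEND 0->1: VV[0][0]++ -> VV[0]=[3, 0], msg_vec=[3, 0]; VV[1]=max(VV[1],msg_vec) then VV[1][1]++ -> VV[1]=[3, 2]
Event 4: SEND 0->1: VV[0][0]++ -> VV[0]=[4, 0], msg_vec=[4, 0]; VV[1]=max(VV[1],msg_vec) then VV[1][1]++ -> VV[1]=[4, 3]
Final vectors: VV[0]=[4, 0]; VV[1]=[4, 3]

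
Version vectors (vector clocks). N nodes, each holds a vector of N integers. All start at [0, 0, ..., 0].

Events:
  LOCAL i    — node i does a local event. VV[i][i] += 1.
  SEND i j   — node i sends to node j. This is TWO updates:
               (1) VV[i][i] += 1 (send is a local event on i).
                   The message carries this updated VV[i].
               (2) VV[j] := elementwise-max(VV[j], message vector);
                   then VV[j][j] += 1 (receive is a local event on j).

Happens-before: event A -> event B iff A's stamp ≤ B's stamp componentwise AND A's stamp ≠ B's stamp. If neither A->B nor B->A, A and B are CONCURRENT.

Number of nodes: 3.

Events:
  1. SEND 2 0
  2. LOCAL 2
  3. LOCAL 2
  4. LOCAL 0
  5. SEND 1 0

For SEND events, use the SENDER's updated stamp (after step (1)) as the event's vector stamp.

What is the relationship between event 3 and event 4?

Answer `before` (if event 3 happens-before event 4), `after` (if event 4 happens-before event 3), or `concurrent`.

Answer: concurrent

Derivation:
Initial: VV[0]=[0, 0, 0]
Initial: VV[1]=[0, 0, 0]
Initial: VV[2]=[0, 0, 0]
Event 1: SEND 2->0: VV[2][2]++ -> VV[2]=[0, 0, 1], msg_vec=[0, 0, 1]; VV[0]=max(VV[0],msg_vec) then VV[0][0]++ -> VV[0]=[1, 0, 1]
Event 2: LOCAL 2: VV[2][2]++ -> VV[2]=[0, 0, 2]
Event 3: LOCAL 2: VV[2][2]++ -> VV[2]=[0, 0, 3]
Event 4: LOCAL 0: VV[0][0]++ -> VV[0]=[2, 0, 1]
Event 5: SEND 1->0: VV[1][1]++ -> VV[1]=[0, 1, 0], msg_vec=[0, 1, 0]; VV[0]=max(VV[0],msg_vec) then VV[0][0]++ -> VV[0]=[3, 1, 1]
Event 3 stamp: [0, 0, 3]
Event 4 stamp: [2, 0, 1]
[0, 0, 3] <= [2, 0, 1]? False
[2, 0, 1] <= [0, 0, 3]? False
Relation: concurrent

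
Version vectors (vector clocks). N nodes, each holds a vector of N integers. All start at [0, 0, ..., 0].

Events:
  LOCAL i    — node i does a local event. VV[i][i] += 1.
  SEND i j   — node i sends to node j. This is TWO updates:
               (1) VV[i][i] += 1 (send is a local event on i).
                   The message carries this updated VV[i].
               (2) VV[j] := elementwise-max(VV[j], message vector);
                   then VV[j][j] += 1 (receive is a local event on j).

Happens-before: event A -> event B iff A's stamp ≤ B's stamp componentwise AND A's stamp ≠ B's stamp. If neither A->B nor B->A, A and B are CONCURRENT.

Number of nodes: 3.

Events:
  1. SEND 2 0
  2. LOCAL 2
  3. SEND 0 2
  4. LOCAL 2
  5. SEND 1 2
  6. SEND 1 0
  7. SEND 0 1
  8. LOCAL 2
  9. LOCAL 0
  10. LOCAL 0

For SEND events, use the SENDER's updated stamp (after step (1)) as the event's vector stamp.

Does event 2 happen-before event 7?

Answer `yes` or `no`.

Initial: VV[0]=[0, 0, 0]
Initial: VV[1]=[0, 0, 0]
Initial: VV[2]=[0, 0, 0]
Event 1: SEND 2->0: VV[2][2]++ -> VV[2]=[0, 0, 1], msg_vec=[0, 0, 1]; VV[0]=max(VV[0],msg_vec) then VV[0][0]++ -> VV[0]=[1, 0, 1]
Event 2: LOCAL 2: VV[2][2]++ -> VV[2]=[0, 0, 2]
Event 3: SEND 0->2: VV[0][0]++ -> VV[0]=[2, 0, 1], msg_vec=[2, 0, 1]; VV[2]=max(VV[2],msg_vec) then VV[2][2]++ -> VV[2]=[2, 0, 3]
Event 4: LOCAL 2: VV[2][2]++ -> VV[2]=[2, 0, 4]
Event 5: SEND 1->2: VV[1][1]++ -> VV[1]=[0, 1, 0], msg_vec=[0, 1, 0]; VV[2]=max(VV[2],msg_vec) then VV[2][2]++ -> VV[2]=[2, 1, 5]
Event 6: SEND 1->0: VV[1][1]++ -> VV[1]=[0, 2, 0], msg_vec=[0, 2, 0]; VV[0]=max(VV[0],msg_vec) then VV[0][0]++ -> VV[0]=[3, 2, 1]
Event 7: SEND 0->1: VV[0][0]++ -> VV[0]=[4, 2, 1], msg_vec=[4, 2, 1]; VV[1]=max(VV[1],msg_vec) then VV[1][1]++ -> VV[1]=[4, 3, 1]
Event 8: LOCAL 2: VV[2][2]++ -> VV[2]=[2, 1, 6]
Event 9: LOCAL 0: VV[0][0]++ -> VV[0]=[5, 2, 1]
Event 10: LOCAL 0: VV[0][0]++ -> VV[0]=[6, 2, 1]
Event 2 stamp: [0, 0, 2]
Event 7 stamp: [4, 2, 1]
[0, 0, 2] <= [4, 2, 1]? False. Equal? False. Happens-before: False

Answer: no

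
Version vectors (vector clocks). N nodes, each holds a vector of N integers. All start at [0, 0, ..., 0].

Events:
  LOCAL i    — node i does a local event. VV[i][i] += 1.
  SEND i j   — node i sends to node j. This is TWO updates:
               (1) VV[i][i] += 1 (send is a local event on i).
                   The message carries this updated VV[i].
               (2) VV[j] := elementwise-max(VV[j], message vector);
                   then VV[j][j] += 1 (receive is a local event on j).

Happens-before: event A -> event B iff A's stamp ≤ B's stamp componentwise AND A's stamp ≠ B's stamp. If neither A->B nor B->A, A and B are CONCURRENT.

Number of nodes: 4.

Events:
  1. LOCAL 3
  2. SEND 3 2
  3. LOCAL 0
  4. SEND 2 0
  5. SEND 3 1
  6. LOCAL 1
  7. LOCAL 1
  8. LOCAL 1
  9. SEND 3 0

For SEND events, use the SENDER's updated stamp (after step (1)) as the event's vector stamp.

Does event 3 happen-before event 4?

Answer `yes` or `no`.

Answer: no

Derivation:
Initial: VV[0]=[0, 0, 0, 0]
Initial: VV[1]=[0, 0, 0, 0]
Initial: VV[2]=[0, 0, 0, 0]
Initial: VV[3]=[0, 0, 0, 0]
Event 1: LOCAL 3: VV[3][3]++ -> VV[3]=[0, 0, 0, 1]
Event 2: SEND 3->2: VV[3][3]++ -> VV[3]=[0, 0, 0, 2], msg_vec=[0, 0, 0, 2]; VV[2]=max(VV[2],msg_vec) then VV[2][2]++ -> VV[2]=[0, 0, 1, 2]
Event 3: LOCAL 0: VV[0][0]++ -> VV[0]=[1, 0, 0, 0]
Event 4: SEND 2->0: VV[2][2]++ -> VV[2]=[0, 0, 2, 2], msg_vec=[0, 0, 2, 2]; VV[0]=max(VV[0],msg_vec) then VV[0][0]++ -> VV[0]=[2, 0, 2, 2]
Event 5: SEND 3->1: VV[3][3]++ -> VV[3]=[0, 0, 0, 3], msg_vec=[0, 0, 0, 3]; VV[1]=max(VV[1],msg_vec) then VV[1][1]++ -> VV[1]=[0, 1, 0, 3]
Event 6: LOCAL 1: VV[1][1]++ -> VV[1]=[0, 2, 0, 3]
Event 7: LOCAL 1: VV[1][1]++ -> VV[1]=[0, 3, 0, 3]
Event 8: LOCAL 1: VV[1][1]++ -> VV[1]=[0, 4, 0, 3]
Event 9: SEND 3->0: VV[3][3]++ -> VV[3]=[0, 0, 0, 4], msg_vec=[0, 0, 0, 4]; VV[0]=max(VV[0],msg_vec) then VV[0][0]++ -> VV[0]=[3, 0, 2, 4]
Event 3 stamp: [1, 0, 0, 0]
Event 4 stamp: [0, 0, 2, 2]
[1, 0, 0, 0] <= [0, 0, 2, 2]? False. Equal? False. Happens-before: False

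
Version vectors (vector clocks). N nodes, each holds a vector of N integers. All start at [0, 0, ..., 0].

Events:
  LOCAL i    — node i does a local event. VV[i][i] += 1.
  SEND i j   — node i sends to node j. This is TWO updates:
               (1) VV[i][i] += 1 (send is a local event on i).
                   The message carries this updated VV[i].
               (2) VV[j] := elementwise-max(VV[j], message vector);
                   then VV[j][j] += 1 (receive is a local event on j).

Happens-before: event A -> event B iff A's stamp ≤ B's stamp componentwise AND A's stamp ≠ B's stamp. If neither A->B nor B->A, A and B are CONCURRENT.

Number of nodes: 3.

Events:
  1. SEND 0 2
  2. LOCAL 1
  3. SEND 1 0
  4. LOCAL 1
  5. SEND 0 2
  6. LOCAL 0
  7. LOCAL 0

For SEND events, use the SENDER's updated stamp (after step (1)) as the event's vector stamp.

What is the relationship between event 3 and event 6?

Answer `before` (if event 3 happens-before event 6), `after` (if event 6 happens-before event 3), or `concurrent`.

Initial: VV[0]=[0, 0, 0]
Initial: VV[1]=[0, 0, 0]
Initial: VV[2]=[0, 0, 0]
Event 1: SEND 0->2: VV[0][0]++ -> VV[0]=[1, 0, 0], msg_vec=[1, 0, 0]; VV[2]=max(VV[2],msg_vec) then VV[2][2]++ -> VV[2]=[1, 0, 1]
Event 2: LOCAL 1: VV[1][1]++ -> VV[1]=[0, 1, 0]
Event 3: SEND 1->0: VV[1][1]++ -> VV[1]=[0, 2, 0], msg_vec=[0, 2, 0]; VV[0]=max(VV[0],msg_vec) then VV[0][0]++ -> VV[0]=[2, 2, 0]
Event 4: LOCAL 1: VV[1][1]++ -> VV[1]=[0, 3, 0]
Event 5: SEND 0->2: VV[0][0]++ -> VV[0]=[3, 2, 0], msg_vec=[3, 2, 0]; VV[2]=max(VV[2],msg_vec) then VV[2][2]++ -> VV[2]=[3, 2, 2]
Event 6: LOCAL 0: VV[0][0]++ -> VV[0]=[4, 2, 0]
Event 7: LOCAL 0: VV[0][0]++ -> VV[0]=[5, 2, 0]
Event 3 stamp: [0, 2, 0]
Event 6 stamp: [4, 2, 0]
[0, 2, 0] <= [4, 2, 0]? True
[4, 2, 0] <= [0, 2, 0]? False
Relation: before

Answer: before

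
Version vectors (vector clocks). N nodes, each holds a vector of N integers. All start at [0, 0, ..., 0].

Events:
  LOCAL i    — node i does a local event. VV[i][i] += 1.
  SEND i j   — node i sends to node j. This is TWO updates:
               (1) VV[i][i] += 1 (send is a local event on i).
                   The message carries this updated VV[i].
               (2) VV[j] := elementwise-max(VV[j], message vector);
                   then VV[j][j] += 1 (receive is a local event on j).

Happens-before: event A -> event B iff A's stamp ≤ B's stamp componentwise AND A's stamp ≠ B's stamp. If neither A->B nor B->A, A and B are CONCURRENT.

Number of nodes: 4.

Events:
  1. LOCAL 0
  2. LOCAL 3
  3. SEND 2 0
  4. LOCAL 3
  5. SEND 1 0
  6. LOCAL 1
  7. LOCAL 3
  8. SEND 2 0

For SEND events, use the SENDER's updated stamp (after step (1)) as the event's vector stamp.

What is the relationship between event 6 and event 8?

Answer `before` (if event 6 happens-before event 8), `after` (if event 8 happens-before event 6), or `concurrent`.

Answer: concurrent

Derivation:
Initial: VV[0]=[0, 0, 0, 0]
Initial: VV[1]=[0, 0, 0, 0]
Initial: VV[2]=[0, 0, 0, 0]
Initial: VV[3]=[0, 0, 0, 0]
Event 1: LOCAL 0: VV[0][0]++ -> VV[0]=[1, 0, 0, 0]
Event 2: LOCAL 3: VV[3][3]++ -> VV[3]=[0, 0, 0, 1]
Event 3: SEND 2->0: VV[2][2]++ -> VV[2]=[0, 0, 1, 0], msg_vec=[0, 0, 1, 0]; VV[0]=max(VV[0],msg_vec) then VV[0][0]++ -> VV[0]=[2, 0, 1, 0]
Event 4: LOCAL 3: VV[3][3]++ -> VV[3]=[0, 0, 0, 2]
Event 5: SEND 1->0: VV[1][1]++ -> VV[1]=[0, 1, 0, 0], msg_vec=[0, 1, 0, 0]; VV[0]=max(VV[0],msg_vec) then VV[0][0]++ -> VV[0]=[3, 1, 1, 0]
Event 6: LOCAL 1: VV[1][1]++ -> VV[1]=[0, 2, 0, 0]
Event 7: LOCAL 3: VV[3][3]++ -> VV[3]=[0, 0, 0, 3]
Event 8: SEND 2->0: VV[2][2]++ -> VV[2]=[0, 0, 2, 0], msg_vec=[0, 0, 2, 0]; VV[0]=max(VV[0],msg_vec) then VV[0][0]++ -> VV[0]=[4, 1, 2, 0]
Event 6 stamp: [0, 2, 0, 0]
Event 8 stamp: [0, 0, 2, 0]
[0, 2, 0, 0] <= [0, 0, 2, 0]? False
[0, 0, 2, 0] <= [0, 2, 0, 0]? False
Relation: concurrent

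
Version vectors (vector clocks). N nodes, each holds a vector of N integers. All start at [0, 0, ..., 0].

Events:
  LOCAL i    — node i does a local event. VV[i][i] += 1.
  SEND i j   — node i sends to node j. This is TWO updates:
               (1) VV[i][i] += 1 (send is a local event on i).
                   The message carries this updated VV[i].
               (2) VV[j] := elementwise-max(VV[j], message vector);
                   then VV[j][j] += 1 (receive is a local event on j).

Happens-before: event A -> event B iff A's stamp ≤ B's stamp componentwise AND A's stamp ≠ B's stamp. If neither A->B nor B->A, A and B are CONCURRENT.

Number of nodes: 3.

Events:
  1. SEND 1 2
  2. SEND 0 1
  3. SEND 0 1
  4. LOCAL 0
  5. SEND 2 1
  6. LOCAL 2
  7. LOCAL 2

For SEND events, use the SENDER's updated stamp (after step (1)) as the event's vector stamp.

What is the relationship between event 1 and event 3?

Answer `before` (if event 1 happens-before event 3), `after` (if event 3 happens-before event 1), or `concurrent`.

Answer: concurrent

Derivation:
Initial: VV[0]=[0, 0, 0]
Initial: VV[1]=[0, 0, 0]
Initial: VV[2]=[0, 0, 0]
Event 1: SEND 1->2: VV[1][1]++ -> VV[1]=[0, 1, 0], msg_vec=[0, 1, 0]; VV[2]=max(VV[2],msg_vec) then VV[2][2]++ -> VV[2]=[0, 1, 1]
Event 2: SEND 0->1: VV[0][0]++ -> VV[0]=[1, 0, 0], msg_vec=[1, 0, 0]; VV[1]=max(VV[1],msg_vec) then VV[1][1]++ -> VV[1]=[1, 2, 0]
Event 3: SEND 0->1: VV[0][0]++ -> VV[0]=[2, 0, 0], msg_vec=[2, 0, 0]; VV[1]=max(VV[1],msg_vec) then VV[1][1]++ -> VV[1]=[2, 3, 0]
Event 4: LOCAL 0: VV[0][0]++ -> VV[0]=[3, 0, 0]
Event 5: SEND 2->1: VV[2][2]++ -> VV[2]=[0, 1, 2], msg_vec=[0, 1, 2]; VV[1]=max(VV[1],msg_vec) then VV[1][1]++ -> VV[1]=[2, 4, 2]
Event 6: LOCAL 2: VV[2][2]++ -> VV[2]=[0, 1, 3]
Event 7: LOCAL 2: VV[2][2]++ -> VV[2]=[0, 1, 4]
Event 1 stamp: [0, 1, 0]
Event 3 stamp: [2, 0, 0]
[0, 1, 0] <= [2, 0, 0]? False
[2, 0, 0] <= [0, 1, 0]? False
Relation: concurrent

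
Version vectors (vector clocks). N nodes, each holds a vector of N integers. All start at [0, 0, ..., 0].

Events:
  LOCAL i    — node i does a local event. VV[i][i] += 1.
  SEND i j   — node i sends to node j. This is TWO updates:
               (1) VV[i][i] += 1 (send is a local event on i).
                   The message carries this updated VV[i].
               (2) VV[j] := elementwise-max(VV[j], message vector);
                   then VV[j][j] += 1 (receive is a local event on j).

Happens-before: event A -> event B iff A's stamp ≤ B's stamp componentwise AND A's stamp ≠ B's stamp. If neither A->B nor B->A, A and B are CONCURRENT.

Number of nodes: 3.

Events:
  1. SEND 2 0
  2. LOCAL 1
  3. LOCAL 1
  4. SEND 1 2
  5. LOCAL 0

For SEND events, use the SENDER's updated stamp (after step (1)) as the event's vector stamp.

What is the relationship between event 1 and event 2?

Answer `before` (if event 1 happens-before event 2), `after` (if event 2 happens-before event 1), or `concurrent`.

Initial: VV[0]=[0, 0, 0]
Initial: VV[1]=[0, 0, 0]
Initial: VV[2]=[0, 0, 0]
Event 1: SEND 2->0: VV[2][2]++ -> VV[2]=[0, 0, 1], msg_vec=[0, 0, 1]; VV[0]=max(VV[0],msg_vec) then VV[0][0]++ -> VV[0]=[1, 0, 1]
Event 2: LOCAL 1: VV[1][1]++ -> VV[1]=[0, 1, 0]
Event 3: LOCAL 1: VV[1][1]++ -> VV[1]=[0, 2, 0]
Event 4: SEND 1->2: VV[1][1]++ -> VV[1]=[0, 3, 0], msg_vec=[0, 3, 0]; VV[2]=max(VV[2],msg_vec) then VV[2][2]++ -> VV[2]=[0, 3, 2]
Event 5: LOCAL 0: VV[0][0]++ -> VV[0]=[2, 0, 1]
Event 1 stamp: [0, 0, 1]
Event 2 stamp: [0, 1, 0]
[0, 0, 1] <= [0, 1, 0]? False
[0, 1, 0] <= [0, 0, 1]? False
Relation: concurrent

Answer: concurrent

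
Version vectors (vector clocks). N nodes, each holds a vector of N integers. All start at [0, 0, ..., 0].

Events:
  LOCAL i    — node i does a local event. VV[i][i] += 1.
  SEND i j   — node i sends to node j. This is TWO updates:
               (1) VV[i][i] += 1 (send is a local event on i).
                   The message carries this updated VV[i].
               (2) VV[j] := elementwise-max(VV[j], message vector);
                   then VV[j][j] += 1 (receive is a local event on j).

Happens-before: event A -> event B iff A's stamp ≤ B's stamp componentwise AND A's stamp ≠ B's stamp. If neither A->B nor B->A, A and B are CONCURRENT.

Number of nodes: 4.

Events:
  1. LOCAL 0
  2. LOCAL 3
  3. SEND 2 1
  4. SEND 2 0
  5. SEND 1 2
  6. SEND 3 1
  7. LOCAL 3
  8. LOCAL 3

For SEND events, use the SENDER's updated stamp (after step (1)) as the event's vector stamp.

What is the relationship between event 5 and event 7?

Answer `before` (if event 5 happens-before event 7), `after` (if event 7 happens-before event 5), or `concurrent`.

Initial: VV[0]=[0, 0, 0, 0]
Initial: VV[1]=[0, 0, 0, 0]
Initial: VV[2]=[0, 0, 0, 0]
Initial: VV[3]=[0, 0, 0, 0]
Event 1: LOCAL 0: VV[0][0]++ -> VV[0]=[1, 0, 0, 0]
Event 2: LOCAL 3: VV[3][3]++ -> VV[3]=[0, 0, 0, 1]
Event 3: SEND 2->1: VV[2][2]++ -> VV[2]=[0, 0, 1, 0], msg_vec=[0, 0, 1, 0]; VV[1]=max(VV[1],msg_vec) then VV[1][1]++ -> VV[1]=[0, 1, 1, 0]
Event 4: SEND 2->0: VV[2][2]++ -> VV[2]=[0, 0, 2, 0], msg_vec=[0, 0, 2, 0]; VV[0]=max(VV[0],msg_vec) then VV[0][0]++ -> VV[0]=[2, 0, 2, 0]
Event 5: SEND 1->2: VV[1][1]++ -> VV[1]=[0, 2, 1, 0], msg_vec=[0, 2, 1, 0]; VV[2]=max(VV[2],msg_vec) then VV[2][2]++ -> VV[2]=[0, 2, 3, 0]
Event 6: SEND 3->1: VV[3][3]++ -> VV[3]=[0, 0, 0, 2], msg_vec=[0, 0, 0, 2]; VV[1]=max(VV[1],msg_vec) then VV[1][1]++ -> VV[1]=[0, 3, 1, 2]
Event 7: LOCAL 3: VV[3][3]++ -> VV[3]=[0, 0, 0, 3]
Event 8: LOCAL 3: VV[3][3]++ -> VV[3]=[0, 0, 0, 4]
Event 5 stamp: [0, 2, 1, 0]
Event 7 stamp: [0, 0, 0, 3]
[0, 2, 1, 0] <= [0, 0, 0, 3]? False
[0, 0, 0, 3] <= [0, 2, 1, 0]? False
Relation: concurrent

Answer: concurrent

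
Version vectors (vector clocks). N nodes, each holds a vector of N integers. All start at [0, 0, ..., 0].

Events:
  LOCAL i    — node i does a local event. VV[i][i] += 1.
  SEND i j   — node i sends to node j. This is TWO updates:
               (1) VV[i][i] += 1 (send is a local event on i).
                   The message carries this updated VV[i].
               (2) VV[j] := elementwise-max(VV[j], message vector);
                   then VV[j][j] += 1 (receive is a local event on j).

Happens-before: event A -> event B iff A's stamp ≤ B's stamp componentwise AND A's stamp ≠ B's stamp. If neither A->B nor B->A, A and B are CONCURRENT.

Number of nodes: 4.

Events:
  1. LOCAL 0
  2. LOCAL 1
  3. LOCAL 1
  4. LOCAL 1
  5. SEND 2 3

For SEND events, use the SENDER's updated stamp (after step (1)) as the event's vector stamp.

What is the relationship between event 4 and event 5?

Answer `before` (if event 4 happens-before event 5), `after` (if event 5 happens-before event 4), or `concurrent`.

Answer: concurrent

Derivation:
Initial: VV[0]=[0, 0, 0, 0]
Initial: VV[1]=[0, 0, 0, 0]
Initial: VV[2]=[0, 0, 0, 0]
Initial: VV[3]=[0, 0, 0, 0]
Event 1: LOCAL 0: VV[0][0]++ -> VV[0]=[1, 0, 0, 0]
Event 2: LOCAL 1: VV[1][1]++ -> VV[1]=[0, 1, 0, 0]
Event 3: LOCAL 1: VV[1][1]++ -> VV[1]=[0, 2, 0, 0]
Event 4: LOCAL 1: VV[1][1]++ -> VV[1]=[0, 3, 0, 0]
Event 5: SEND 2->3: VV[2][2]++ -> VV[2]=[0, 0, 1, 0], msg_vec=[0, 0, 1, 0]; VV[3]=max(VV[3],msg_vec) then VV[3][3]++ -> VV[3]=[0, 0, 1, 1]
Event 4 stamp: [0, 3, 0, 0]
Event 5 stamp: [0, 0, 1, 0]
[0, 3, 0, 0] <= [0, 0, 1, 0]? False
[0, 0, 1, 0] <= [0, 3, 0, 0]? False
Relation: concurrent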